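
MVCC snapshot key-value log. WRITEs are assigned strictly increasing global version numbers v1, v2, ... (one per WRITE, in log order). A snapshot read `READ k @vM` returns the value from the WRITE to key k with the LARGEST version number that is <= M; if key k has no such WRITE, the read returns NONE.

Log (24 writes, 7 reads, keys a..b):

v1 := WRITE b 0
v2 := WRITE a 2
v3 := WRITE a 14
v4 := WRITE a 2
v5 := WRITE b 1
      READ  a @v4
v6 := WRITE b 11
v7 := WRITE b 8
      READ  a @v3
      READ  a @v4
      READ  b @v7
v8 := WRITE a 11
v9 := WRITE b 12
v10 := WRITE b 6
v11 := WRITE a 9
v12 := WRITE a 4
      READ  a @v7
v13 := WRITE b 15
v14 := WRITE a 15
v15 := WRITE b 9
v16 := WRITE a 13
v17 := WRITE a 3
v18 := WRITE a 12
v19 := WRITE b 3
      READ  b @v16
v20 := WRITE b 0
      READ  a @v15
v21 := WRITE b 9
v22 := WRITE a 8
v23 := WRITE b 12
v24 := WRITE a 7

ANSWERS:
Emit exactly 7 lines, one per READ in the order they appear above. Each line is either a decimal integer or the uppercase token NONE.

Answer: 2
14
2
8
2
9
15

Derivation:
v1: WRITE b=0  (b history now [(1, 0)])
v2: WRITE a=2  (a history now [(2, 2)])
v3: WRITE a=14  (a history now [(2, 2), (3, 14)])
v4: WRITE a=2  (a history now [(2, 2), (3, 14), (4, 2)])
v5: WRITE b=1  (b history now [(1, 0), (5, 1)])
READ a @v4: history=[(2, 2), (3, 14), (4, 2)] -> pick v4 -> 2
v6: WRITE b=11  (b history now [(1, 0), (5, 1), (6, 11)])
v7: WRITE b=8  (b history now [(1, 0), (5, 1), (6, 11), (7, 8)])
READ a @v3: history=[(2, 2), (3, 14), (4, 2)] -> pick v3 -> 14
READ a @v4: history=[(2, 2), (3, 14), (4, 2)] -> pick v4 -> 2
READ b @v7: history=[(1, 0), (5, 1), (6, 11), (7, 8)] -> pick v7 -> 8
v8: WRITE a=11  (a history now [(2, 2), (3, 14), (4, 2), (8, 11)])
v9: WRITE b=12  (b history now [(1, 0), (5, 1), (6, 11), (7, 8), (9, 12)])
v10: WRITE b=6  (b history now [(1, 0), (5, 1), (6, 11), (7, 8), (9, 12), (10, 6)])
v11: WRITE a=9  (a history now [(2, 2), (3, 14), (4, 2), (8, 11), (11, 9)])
v12: WRITE a=4  (a history now [(2, 2), (3, 14), (4, 2), (8, 11), (11, 9), (12, 4)])
READ a @v7: history=[(2, 2), (3, 14), (4, 2), (8, 11), (11, 9), (12, 4)] -> pick v4 -> 2
v13: WRITE b=15  (b history now [(1, 0), (5, 1), (6, 11), (7, 8), (9, 12), (10, 6), (13, 15)])
v14: WRITE a=15  (a history now [(2, 2), (3, 14), (4, 2), (8, 11), (11, 9), (12, 4), (14, 15)])
v15: WRITE b=9  (b history now [(1, 0), (5, 1), (6, 11), (7, 8), (9, 12), (10, 6), (13, 15), (15, 9)])
v16: WRITE a=13  (a history now [(2, 2), (3, 14), (4, 2), (8, 11), (11, 9), (12, 4), (14, 15), (16, 13)])
v17: WRITE a=3  (a history now [(2, 2), (3, 14), (4, 2), (8, 11), (11, 9), (12, 4), (14, 15), (16, 13), (17, 3)])
v18: WRITE a=12  (a history now [(2, 2), (3, 14), (4, 2), (8, 11), (11, 9), (12, 4), (14, 15), (16, 13), (17, 3), (18, 12)])
v19: WRITE b=3  (b history now [(1, 0), (5, 1), (6, 11), (7, 8), (9, 12), (10, 6), (13, 15), (15, 9), (19, 3)])
READ b @v16: history=[(1, 0), (5, 1), (6, 11), (7, 8), (9, 12), (10, 6), (13, 15), (15, 9), (19, 3)] -> pick v15 -> 9
v20: WRITE b=0  (b history now [(1, 0), (5, 1), (6, 11), (7, 8), (9, 12), (10, 6), (13, 15), (15, 9), (19, 3), (20, 0)])
READ a @v15: history=[(2, 2), (3, 14), (4, 2), (8, 11), (11, 9), (12, 4), (14, 15), (16, 13), (17, 3), (18, 12)] -> pick v14 -> 15
v21: WRITE b=9  (b history now [(1, 0), (5, 1), (6, 11), (7, 8), (9, 12), (10, 6), (13, 15), (15, 9), (19, 3), (20, 0), (21, 9)])
v22: WRITE a=8  (a history now [(2, 2), (3, 14), (4, 2), (8, 11), (11, 9), (12, 4), (14, 15), (16, 13), (17, 3), (18, 12), (22, 8)])
v23: WRITE b=12  (b history now [(1, 0), (5, 1), (6, 11), (7, 8), (9, 12), (10, 6), (13, 15), (15, 9), (19, 3), (20, 0), (21, 9), (23, 12)])
v24: WRITE a=7  (a history now [(2, 2), (3, 14), (4, 2), (8, 11), (11, 9), (12, 4), (14, 15), (16, 13), (17, 3), (18, 12), (22, 8), (24, 7)])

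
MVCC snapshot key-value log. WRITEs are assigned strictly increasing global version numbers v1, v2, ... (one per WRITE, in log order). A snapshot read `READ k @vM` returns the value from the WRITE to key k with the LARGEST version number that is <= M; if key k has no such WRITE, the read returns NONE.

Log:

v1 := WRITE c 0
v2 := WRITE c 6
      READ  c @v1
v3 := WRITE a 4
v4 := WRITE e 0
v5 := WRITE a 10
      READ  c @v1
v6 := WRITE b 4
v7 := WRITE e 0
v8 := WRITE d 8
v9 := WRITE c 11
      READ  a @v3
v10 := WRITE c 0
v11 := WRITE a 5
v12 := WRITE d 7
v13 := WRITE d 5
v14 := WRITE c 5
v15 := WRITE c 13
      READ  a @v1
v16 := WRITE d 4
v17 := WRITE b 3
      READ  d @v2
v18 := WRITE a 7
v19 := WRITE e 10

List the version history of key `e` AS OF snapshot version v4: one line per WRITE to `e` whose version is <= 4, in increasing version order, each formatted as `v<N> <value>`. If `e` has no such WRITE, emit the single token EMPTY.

Scan writes for key=e with version <= 4:
  v1 WRITE c 0 -> skip
  v2 WRITE c 6 -> skip
  v3 WRITE a 4 -> skip
  v4 WRITE e 0 -> keep
  v5 WRITE a 10 -> skip
  v6 WRITE b 4 -> skip
  v7 WRITE e 0 -> drop (> snap)
  v8 WRITE d 8 -> skip
  v9 WRITE c 11 -> skip
  v10 WRITE c 0 -> skip
  v11 WRITE a 5 -> skip
  v12 WRITE d 7 -> skip
  v13 WRITE d 5 -> skip
  v14 WRITE c 5 -> skip
  v15 WRITE c 13 -> skip
  v16 WRITE d 4 -> skip
  v17 WRITE b 3 -> skip
  v18 WRITE a 7 -> skip
  v19 WRITE e 10 -> drop (> snap)
Collected: [(4, 0)]

Answer: v4 0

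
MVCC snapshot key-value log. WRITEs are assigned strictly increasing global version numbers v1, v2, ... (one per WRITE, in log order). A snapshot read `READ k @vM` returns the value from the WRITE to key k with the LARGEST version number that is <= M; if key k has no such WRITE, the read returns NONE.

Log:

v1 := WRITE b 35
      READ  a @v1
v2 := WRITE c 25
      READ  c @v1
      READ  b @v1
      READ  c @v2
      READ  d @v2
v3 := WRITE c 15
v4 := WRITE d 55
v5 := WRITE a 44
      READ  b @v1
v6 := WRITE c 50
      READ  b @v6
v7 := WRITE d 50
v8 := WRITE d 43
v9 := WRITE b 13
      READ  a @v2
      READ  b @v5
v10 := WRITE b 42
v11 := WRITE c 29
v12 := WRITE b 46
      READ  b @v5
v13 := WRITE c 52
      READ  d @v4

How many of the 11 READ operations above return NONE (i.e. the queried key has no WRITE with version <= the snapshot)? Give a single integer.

v1: WRITE b=35  (b history now [(1, 35)])
READ a @v1: history=[] -> no version <= 1 -> NONE
v2: WRITE c=25  (c history now [(2, 25)])
READ c @v1: history=[(2, 25)] -> no version <= 1 -> NONE
READ b @v1: history=[(1, 35)] -> pick v1 -> 35
READ c @v2: history=[(2, 25)] -> pick v2 -> 25
READ d @v2: history=[] -> no version <= 2 -> NONE
v3: WRITE c=15  (c history now [(2, 25), (3, 15)])
v4: WRITE d=55  (d history now [(4, 55)])
v5: WRITE a=44  (a history now [(5, 44)])
READ b @v1: history=[(1, 35)] -> pick v1 -> 35
v6: WRITE c=50  (c history now [(2, 25), (3, 15), (6, 50)])
READ b @v6: history=[(1, 35)] -> pick v1 -> 35
v7: WRITE d=50  (d history now [(4, 55), (7, 50)])
v8: WRITE d=43  (d history now [(4, 55), (7, 50), (8, 43)])
v9: WRITE b=13  (b history now [(1, 35), (9, 13)])
READ a @v2: history=[(5, 44)] -> no version <= 2 -> NONE
READ b @v5: history=[(1, 35), (9, 13)] -> pick v1 -> 35
v10: WRITE b=42  (b history now [(1, 35), (9, 13), (10, 42)])
v11: WRITE c=29  (c history now [(2, 25), (3, 15), (6, 50), (11, 29)])
v12: WRITE b=46  (b history now [(1, 35), (9, 13), (10, 42), (12, 46)])
READ b @v5: history=[(1, 35), (9, 13), (10, 42), (12, 46)] -> pick v1 -> 35
v13: WRITE c=52  (c history now [(2, 25), (3, 15), (6, 50), (11, 29), (13, 52)])
READ d @v4: history=[(4, 55), (7, 50), (8, 43)] -> pick v4 -> 55
Read results in order: ['NONE', 'NONE', '35', '25', 'NONE', '35', '35', 'NONE', '35', '35', '55']
NONE count = 4

Answer: 4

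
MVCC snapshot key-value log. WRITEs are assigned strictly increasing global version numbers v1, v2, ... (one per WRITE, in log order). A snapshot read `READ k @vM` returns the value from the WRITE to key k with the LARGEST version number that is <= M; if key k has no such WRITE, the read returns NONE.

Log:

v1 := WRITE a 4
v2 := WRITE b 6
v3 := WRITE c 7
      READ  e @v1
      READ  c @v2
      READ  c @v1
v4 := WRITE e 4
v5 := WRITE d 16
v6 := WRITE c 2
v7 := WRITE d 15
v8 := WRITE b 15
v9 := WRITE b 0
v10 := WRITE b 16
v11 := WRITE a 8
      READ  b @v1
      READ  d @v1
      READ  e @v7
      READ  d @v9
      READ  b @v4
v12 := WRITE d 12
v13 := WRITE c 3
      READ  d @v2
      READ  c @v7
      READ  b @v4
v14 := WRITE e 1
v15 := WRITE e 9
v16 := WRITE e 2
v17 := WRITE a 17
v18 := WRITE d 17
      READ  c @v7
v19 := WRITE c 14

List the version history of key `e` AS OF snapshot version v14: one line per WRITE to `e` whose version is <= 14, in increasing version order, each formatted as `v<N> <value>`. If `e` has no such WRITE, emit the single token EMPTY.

Scan writes for key=e with version <= 14:
  v1 WRITE a 4 -> skip
  v2 WRITE b 6 -> skip
  v3 WRITE c 7 -> skip
  v4 WRITE e 4 -> keep
  v5 WRITE d 16 -> skip
  v6 WRITE c 2 -> skip
  v7 WRITE d 15 -> skip
  v8 WRITE b 15 -> skip
  v9 WRITE b 0 -> skip
  v10 WRITE b 16 -> skip
  v11 WRITE a 8 -> skip
  v12 WRITE d 12 -> skip
  v13 WRITE c 3 -> skip
  v14 WRITE e 1 -> keep
  v15 WRITE e 9 -> drop (> snap)
  v16 WRITE e 2 -> drop (> snap)
  v17 WRITE a 17 -> skip
  v18 WRITE d 17 -> skip
  v19 WRITE c 14 -> skip
Collected: [(4, 4), (14, 1)]

Answer: v4 4
v14 1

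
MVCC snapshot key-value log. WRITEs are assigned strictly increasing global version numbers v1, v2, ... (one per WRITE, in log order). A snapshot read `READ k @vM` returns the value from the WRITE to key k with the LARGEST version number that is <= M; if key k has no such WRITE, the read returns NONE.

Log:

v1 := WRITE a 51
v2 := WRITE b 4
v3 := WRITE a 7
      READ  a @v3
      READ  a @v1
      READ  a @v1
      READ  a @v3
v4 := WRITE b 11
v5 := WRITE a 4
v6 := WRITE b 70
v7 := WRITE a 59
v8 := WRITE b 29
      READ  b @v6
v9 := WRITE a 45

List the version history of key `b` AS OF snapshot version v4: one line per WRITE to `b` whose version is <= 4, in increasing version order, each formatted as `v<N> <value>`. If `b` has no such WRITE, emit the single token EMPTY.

Answer: v2 4
v4 11

Derivation:
Scan writes for key=b with version <= 4:
  v1 WRITE a 51 -> skip
  v2 WRITE b 4 -> keep
  v3 WRITE a 7 -> skip
  v4 WRITE b 11 -> keep
  v5 WRITE a 4 -> skip
  v6 WRITE b 70 -> drop (> snap)
  v7 WRITE a 59 -> skip
  v8 WRITE b 29 -> drop (> snap)
  v9 WRITE a 45 -> skip
Collected: [(2, 4), (4, 11)]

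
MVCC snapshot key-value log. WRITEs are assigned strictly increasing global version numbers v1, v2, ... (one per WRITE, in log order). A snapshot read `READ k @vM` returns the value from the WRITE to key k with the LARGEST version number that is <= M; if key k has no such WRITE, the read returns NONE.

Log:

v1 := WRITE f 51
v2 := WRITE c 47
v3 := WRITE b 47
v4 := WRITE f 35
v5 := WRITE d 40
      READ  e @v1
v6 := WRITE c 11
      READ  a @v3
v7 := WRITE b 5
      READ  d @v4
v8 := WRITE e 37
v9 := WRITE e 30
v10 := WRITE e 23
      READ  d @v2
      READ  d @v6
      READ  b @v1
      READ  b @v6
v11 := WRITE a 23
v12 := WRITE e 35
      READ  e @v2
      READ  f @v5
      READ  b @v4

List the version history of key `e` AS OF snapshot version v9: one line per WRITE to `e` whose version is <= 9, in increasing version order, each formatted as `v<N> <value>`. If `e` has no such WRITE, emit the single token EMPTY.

Answer: v8 37
v9 30

Derivation:
Scan writes for key=e with version <= 9:
  v1 WRITE f 51 -> skip
  v2 WRITE c 47 -> skip
  v3 WRITE b 47 -> skip
  v4 WRITE f 35 -> skip
  v5 WRITE d 40 -> skip
  v6 WRITE c 11 -> skip
  v7 WRITE b 5 -> skip
  v8 WRITE e 37 -> keep
  v9 WRITE e 30 -> keep
  v10 WRITE e 23 -> drop (> snap)
  v11 WRITE a 23 -> skip
  v12 WRITE e 35 -> drop (> snap)
Collected: [(8, 37), (9, 30)]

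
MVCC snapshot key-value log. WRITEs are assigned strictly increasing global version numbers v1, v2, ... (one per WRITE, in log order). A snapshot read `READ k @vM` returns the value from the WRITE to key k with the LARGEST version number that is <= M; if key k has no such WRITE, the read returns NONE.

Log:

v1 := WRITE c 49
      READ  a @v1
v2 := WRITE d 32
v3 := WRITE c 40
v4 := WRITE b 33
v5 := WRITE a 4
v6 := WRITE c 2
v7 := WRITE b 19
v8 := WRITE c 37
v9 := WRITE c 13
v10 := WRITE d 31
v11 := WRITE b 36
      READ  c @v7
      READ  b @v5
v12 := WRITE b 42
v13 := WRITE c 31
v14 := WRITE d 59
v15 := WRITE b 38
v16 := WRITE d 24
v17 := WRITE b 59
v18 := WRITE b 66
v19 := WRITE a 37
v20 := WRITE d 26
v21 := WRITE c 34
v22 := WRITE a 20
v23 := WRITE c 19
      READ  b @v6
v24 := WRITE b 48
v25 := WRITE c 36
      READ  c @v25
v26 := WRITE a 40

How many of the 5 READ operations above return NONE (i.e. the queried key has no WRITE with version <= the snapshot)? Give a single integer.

Answer: 1

Derivation:
v1: WRITE c=49  (c history now [(1, 49)])
READ a @v1: history=[] -> no version <= 1 -> NONE
v2: WRITE d=32  (d history now [(2, 32)])
v3: WRITE c=40  (c history now [(1, 49), (3, 40)])
v4: WRITE b=33  (b history now [(4, 33)])
v5: WRITE a=4  (a history now [(5, 4)])
v6: WRITE c=2  (c history now [(1, 49), (3, 40), (6, 2)])
v7: WRITE b=19  (b history now [(4, 33), (7, 19)])
v8: WRITE c=37  (c history now [(1, 49), (3, 40), (6, 2), (8, 37)])
v9: WRITE c=13  (c history now [(1, 49), (3, 40), (6, 2), (8, 37), (9, 13)])
v10: WRITE d=31  (d history now [(2, 32), (10, 31)])
v11: WRITE b=36  (b history now [(4, 33), (7, 19), (11, 36)])
READ c @v7: history=[(1, 49), (3, 40), (6, 2), (8, 37), (9, 13)] -> pick v6 -> 2
READ b @v5: history=[(4, 33), (7, 19), (11, 36)] -> pick v4 -> 33
v12: WRITE b=42  (b history now [(4, 33), (7, 19), (11, 36), (12, 42)])
v13: WRITE c=31  (c history now [(1, 49), (3, 40), (6, 2), (8, 37), (9, 13), (13, 31)])
v14: WRITE d=59  (d history now [(2, 32), (10, 31), (14, 59)])
v15: WRITE b=38  (b history now [(4, 33), (7, 19), (11, 36), (12, 42), (15, 38)])
v16: WRITE d=24  (d history now [(2, 32), (10, 31), (14, 59), (16, 24)])
v17: WRITE b=59  (b history now [(4, 33), (7, 19), (11, 36), (12, 42), (15, 38), (17, 59)])
v18: WRITE b=66  (b history now [(4, 33), (7, 19), (11, 36), (12, 42), (15, 38), (17, 59), (18, 66)])
v19: WRITE a=37  (a history now [(5, 4), (19, 37)])
v20: WRITE d=26  (d history now [(2, 32), (10, 31), (14, 59), (16, 24), (20, 26)])
v21: WRITE c=34  (c history now [(1, 49), (3, 40), (6, 2), (8, 37), (9, 13), (13, 31), (21, 34)])
v22: WRITE a=20  (a history now [(5, 4), (19, 37), (22, 20)])
v23: WRITE c=19  (c history now [(1, 49), (3, 40), (6, 2), (8, 37), (9, 13), (13, 31), (21, 34), (23, 19)])
READ b @v6: history=[(4, 33), (7, 19), (11, 36), (12, 42), (15, 38), (17, 59), (18, 66)] -> pick v4 -> 33
v24: WRITE b=48  (b history now [(4, 33), (7, 19), (11, 36), (12, 42), (15, 38), (17, 59), (18, 66), (24, 48)])
v25: WRITE c=36  (c history now [(1, 49), (3, 40), (6, 2), (8, 37), (9, 13), (13, 31), (21, 34), (23, 19), (25, 36)])
READ c @v25: history=[(1, 49), (3, 40), (6, 2), (8, 37), (9, 13), (13, 31), (21, 34), (23, 19), (25, 36)] -> pick v25 -> 36
v26: WRITE a=40  (a history now [(5, 4), (19, 37), (22, 20), (26, 40)])
Read results in order: ['NONE', '2', '33', '33', '36']
NONE count = 1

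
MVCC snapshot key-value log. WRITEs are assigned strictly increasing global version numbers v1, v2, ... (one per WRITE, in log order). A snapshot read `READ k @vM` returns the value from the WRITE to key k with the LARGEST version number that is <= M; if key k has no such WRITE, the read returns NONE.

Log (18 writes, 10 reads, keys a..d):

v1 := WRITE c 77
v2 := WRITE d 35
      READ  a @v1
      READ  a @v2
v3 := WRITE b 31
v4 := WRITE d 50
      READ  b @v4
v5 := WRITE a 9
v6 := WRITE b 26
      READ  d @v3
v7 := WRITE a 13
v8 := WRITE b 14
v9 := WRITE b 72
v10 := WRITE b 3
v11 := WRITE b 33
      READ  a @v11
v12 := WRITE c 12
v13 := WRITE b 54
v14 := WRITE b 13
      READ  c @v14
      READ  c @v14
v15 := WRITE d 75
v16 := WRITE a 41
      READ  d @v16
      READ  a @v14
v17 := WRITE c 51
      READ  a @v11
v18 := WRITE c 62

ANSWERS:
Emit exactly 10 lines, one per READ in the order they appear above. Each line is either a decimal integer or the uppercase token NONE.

Answer: NONE
NONE
31
35
13
12
12
75
13
13

Derivation:
v1: WRITE c=77  (c history now [(1, 77)])
v2: WRITE d=35  (d history now [(2, 35)])
READ a @v1: history=[] -> no version <= 1 -> NONE
READ a @v2: history=[] -> no version <= 2 -> NONE
v3: WRITE b=31  (b history now [(3, 31)])
v4: WRITE d=50  (d history now [(2, 35), (4, 50)])
READ b @v4: history=[(3, 31)] -> pick v3 -> 31
v5: WRITE a=9  (a history now [(5, 9)])
v6: WRITE b=26  (b history now [(3, 31), (6, 26)])
READ d @v3: history=[(2, 35), (4, 50)] -> pick v2 -> 35
v7: WRITE a=13  (a history now [(5, 9), (7, 13)])
v8: WRITE b=14  (b history now [(3, 31), (6, 26), (8, 14)])
v9: WRITE b=72  (b history now [(3, 31), (6, 26), (8, 14), (9, 72)])
v10: WRITE b=3  (b history now [(3, 31), (6, 26), (8, 14), (9, 72), (10, 3)])
v11: WRITE b=33  (b history now [(3, 31), (6, 26), (8, 14), (9, 72), (10, 3), (11, 33)])
READ a @v11: history=[(5, 9), (7, 13)] -> pick v7 -> 13
v12: WRITE c=12  (c history now [(1, 77), (12, 12)])
v13: WRITE b=54  (b history now [(3, 31), (6, 26), (8, 14), (9, 72), (10, 3), (11, 33), (13, 54)])
v14: WRITE b=13  (b history now [(3, 31), (6, 26), (8, 14), (9, 72), (10, 3), (11, 33), (13, 54), (14, 13)])
READ c @v14: history=[(1, 77), (12, 12)] -> pick v12 -> 12
READ c @v14: history=[(1, 77), (12, 12)] -> pick v12 -> 12
v15: WRITE d=75  (d history now [(2, 35), (4, 50), (15, 75)])
v16: WRITE a=41  (a history now [(5, 9), (7, 13), (16, 41)])
READ d @v16: history=[(2, 35), (4, 50), (15, 75)] -> pick v15 -> 75
READ a @v14: history=[(5, 9), (7, 13), (16, 41)] -> pick v7 -> 13
v17: WRITE c=51  (c history now [(1, 77), (12, 12), (17, 51)])
READ a @v11: history=[(5, 9), (7, 13), (16, 41)] -> pick v7 -> 13
v18: WRITE c=62  (c history now [(1, 77), (12, 12), (17, 51), (18, 62)])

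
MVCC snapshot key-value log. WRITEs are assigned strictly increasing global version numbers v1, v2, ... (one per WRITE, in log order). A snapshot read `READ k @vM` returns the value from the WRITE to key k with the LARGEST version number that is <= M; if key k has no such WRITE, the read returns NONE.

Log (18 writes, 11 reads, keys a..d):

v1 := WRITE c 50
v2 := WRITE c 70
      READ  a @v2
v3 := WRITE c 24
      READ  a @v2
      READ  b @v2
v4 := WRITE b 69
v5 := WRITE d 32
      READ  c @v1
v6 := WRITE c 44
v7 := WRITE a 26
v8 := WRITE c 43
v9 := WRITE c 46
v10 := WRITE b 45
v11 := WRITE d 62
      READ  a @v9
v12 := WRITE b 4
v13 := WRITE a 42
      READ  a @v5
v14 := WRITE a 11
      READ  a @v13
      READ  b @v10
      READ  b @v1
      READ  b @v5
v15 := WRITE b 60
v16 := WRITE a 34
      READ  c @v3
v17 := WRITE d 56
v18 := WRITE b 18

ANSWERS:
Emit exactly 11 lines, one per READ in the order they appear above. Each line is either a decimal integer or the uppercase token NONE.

v1: WRITE c=50  (c history now [(1, 50)])
v2: WRITE c=70  (c history now [(1, 50), (2, 70)])
READ a @v2: history=[] -> no version <= 2 -> NONE
v3: WRITE c=24  (c history now [(1, 50), (2, 70), (3, 24)])
READ a @v2: history=[] -> no version <= 2 -> NONE
READ b @v2: history=[] -> no version <= 2 -> NONE
v4: WRITE b=69  (b history now [(4, 69)])
v5: WRITE d=32  (d history now [(5, 32)])
READ c @v1: history=[(1, 50), (2, 70), (3, 24)] -> pick v1 -> 50
v6: WRITE c=44  (c history now [(1, 50), (2, 70), (3, 24), (6, 44)])
v7: WRITE a=26  (a history now [(7, 26)])
v8: WRITE c=43  (c history now [(1, 50), (2, 70), (3, 24), (6, 44), (8, 43)])
v9: WRITE c=46  (c history now [(1, 50), (2, 70), (3, 24), (6, 44), (8, 43), (9, 46)])
v10: WRITE b=45  (b history now [(4, 69), (10, 45)])
v11: WRITE d=62  (d history now [(5, 32), (11, 62)])
READ a @v9: history=[(7, 26)] -> pick v7 -> 26
v12: WRITE b=4  (b history now [(4, 69), (10, 45), (12, 4)])
v13: WRITE a=42  (a history now [(7, 26), (13, 42)])
READ a @v5: history=[(7, 26), (13, 42)] -> no version <= 5 -> NONE
v14: WRITE a=11  (a history now [(7, 26), (13, 42), (14, 11)])
READ a @v13: history=[(7, 26), (13, 42), (14, 11)] -> pick v13 -> 42
READ b @v10: history=[(4, 69), (10, 45), (12, 4)] -> pick v10 -> 45
READ b @v1: history=[(4, 69), (10, 45), (12, 4)] -> no version <= 1 -> NONE
READ b @v5: history=[(4, 69), (10, 45), (12, 4)] -> pick v4 -> 69
v15: WRITE b=60  (b history now [(4, 69), (10, 45), (12, 4), (15, 60)])
v16: WRITE a=34  (a history now [(7, 26), (13, 42), (14, 11), (16, 34)])
READ c @v3: history=[(1, 50), (2, 70), (3, 24), (6, 44), (8, 43), (9, 46)] -> pick v3 -> 24
v17: WRITE d=56  (d history now [(5, 32), (11, 62), (17, 56)])
v18: WRITE b=18  (b history now [(4, 69), (10, 45), (12, 4), (15, 60), (18, 18)])

Answer: NONE
NONE
NONE
50
26
NONE
42
45
NONE
69
24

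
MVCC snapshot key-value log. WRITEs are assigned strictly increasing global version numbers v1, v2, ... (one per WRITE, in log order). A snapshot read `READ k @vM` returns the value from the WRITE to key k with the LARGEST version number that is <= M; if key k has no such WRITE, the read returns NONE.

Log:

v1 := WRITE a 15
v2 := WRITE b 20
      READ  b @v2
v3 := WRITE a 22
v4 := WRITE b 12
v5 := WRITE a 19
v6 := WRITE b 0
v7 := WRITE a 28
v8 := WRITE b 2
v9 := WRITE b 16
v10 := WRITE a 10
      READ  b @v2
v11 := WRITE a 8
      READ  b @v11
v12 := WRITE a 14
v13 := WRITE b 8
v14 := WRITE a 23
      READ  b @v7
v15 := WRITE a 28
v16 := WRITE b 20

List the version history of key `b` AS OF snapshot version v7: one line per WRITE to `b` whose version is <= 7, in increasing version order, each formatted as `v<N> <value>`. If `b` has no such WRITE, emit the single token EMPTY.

Answer: v2 20
v4 12
v6 0

Derivation:
Scan writes for key=b with version <= 7:
  v1 WRITE a 15 -> skip
  v2 WRITE b 20 -> keep
  v3 WRITE a 22 -> skip
  v4 WRITE b 12 -> keep
  v5 WRITE a 19 -> skip
  v6 WRITE b 0 -> keep
  v7 WRITE a 28 -> skip
  v8 WRITE b 2 -> drop (> snap)
  v9 WRITE b 16 -> drop (> snap)
  v10 WRITE a 10 -> skip
  v11 WRITE a 8 -> skip
  v12 WRITE a 14 -> skip
  v13 WRITE b 8 -> drop (> snap)
  v14 WRITE a 23 -> skip
  v15 WRITE a 28 -> skip
  v16 WRITE b 20 -> drop (> snap)
Collected: [(2, 20), (4, 12), (6, 0)]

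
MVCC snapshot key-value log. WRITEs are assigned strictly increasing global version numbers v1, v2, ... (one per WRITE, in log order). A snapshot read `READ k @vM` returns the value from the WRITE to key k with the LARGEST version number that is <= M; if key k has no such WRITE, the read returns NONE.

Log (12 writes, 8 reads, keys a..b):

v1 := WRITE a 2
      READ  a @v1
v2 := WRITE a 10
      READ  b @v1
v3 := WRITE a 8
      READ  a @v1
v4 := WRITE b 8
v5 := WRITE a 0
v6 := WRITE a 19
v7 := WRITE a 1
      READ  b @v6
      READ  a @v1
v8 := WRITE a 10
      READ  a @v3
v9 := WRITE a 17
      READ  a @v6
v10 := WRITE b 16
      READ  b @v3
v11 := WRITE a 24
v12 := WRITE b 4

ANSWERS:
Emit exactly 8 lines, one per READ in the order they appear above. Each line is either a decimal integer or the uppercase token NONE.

Answer: 2
NONE
2
8
2
8
19
NONE

Derivation:
v1: WRITE a=2  (a history now [(1, 2)])
READ a @v1: history=[(1, 2)] -> pick v1 -> 2
v2: WRITE a=10  (a history now [(1, 2), (2, 10)])
READ b @v1: history=[] -> no version <= 1 -> NONE
v3: WRITE a=8  (a history now [(1, 2), (2, 10), (3, 8)])
READ a @v1: history=[(1, 2), (2, 10), (3, 8)] -> pick v1 -> 2
v4: WRITE b=8  (b history now [(4, 8)])
v5: WRITE a=0  (a history now [(1, 2), (2, 10), (3, 8), (5, 0)])
v6: WRITE a=19  (a history now [(1, 2), (2, 10), (3, 8), (5, 0), (6, 19)])
v7: WRITE a=1  (a history now [(1, 2), (2, 10), (3, 8), (5, 0), (6, 19), (7, 1)])
READ b @v6: history=[(4, 8)] -> pick v4 -> 8
READ a @v1: history=[(1, 2), (2, 10), (3, 8), (5, 0), (6, 19), (7, 1)] -> pick v1 -> 2
v8: WRITE a=10  (a history now [(1, 2), (2, 10), (3, 8), (5, 0), (6, 19), (7, 1), (8, 10)])
READ a @v3: history=[(1, 2), (2, 10), (3, 8), (5, 0), (6, 19), (7, 1), (8, 10)] -> pick v3 -> 8
v9: WRITE a=17  (a history now [(1, 2), (2, 10), (3, 8), (5, 0), (6, 19), (7, 1), (8, 10), (9, 17)])
READ a @v6: history=[(1, 2), (2, 10), (3, 8), (5, 0), (6, 19), (7, 1), (8, 10), (9, 17)] -> pick v6 -> 19
v10: WRITE b=16  (b history now [(4, 8), (10, 16)])
READ b @v3: history=[(4, 8), (10, 16)] -> no version <= 3 -> NONE
v11: WRITE a=24  (a history now [(1, 2), (2, 10), (3, 8), (5, 0), (6, 19), (7, 1), (8, 10), (9, 17), (11, 24)])
v12: WRITE b=4  (b history now [(4, 8), (10, 16), (12, 4)])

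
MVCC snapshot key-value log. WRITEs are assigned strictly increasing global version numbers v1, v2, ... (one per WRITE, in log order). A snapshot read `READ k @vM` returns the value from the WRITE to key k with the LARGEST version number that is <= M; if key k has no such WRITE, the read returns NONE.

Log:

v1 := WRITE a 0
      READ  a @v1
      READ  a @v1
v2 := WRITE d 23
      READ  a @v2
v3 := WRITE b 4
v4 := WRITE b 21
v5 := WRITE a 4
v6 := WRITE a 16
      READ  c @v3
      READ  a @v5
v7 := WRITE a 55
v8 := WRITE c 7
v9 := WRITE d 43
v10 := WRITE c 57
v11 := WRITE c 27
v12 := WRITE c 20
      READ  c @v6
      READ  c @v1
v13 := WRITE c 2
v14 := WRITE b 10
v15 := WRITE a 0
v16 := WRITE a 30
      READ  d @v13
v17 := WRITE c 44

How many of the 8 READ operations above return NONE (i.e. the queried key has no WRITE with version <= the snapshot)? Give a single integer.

v1: WRITE a=0  (a history now [(1, 0)])
READ a @v1: history=[(1, 0)] -> pick v1 -> 0
READ a @v1: history=[(1, 0)] -> pick v1 -> 0
v2: WRITE d=23  (d history now [(2, 23)])
READ a @v2: history=[(1, 0)] -> pick v1 -> 0
v3: WRITE b=4  (b history now [(3, 4)])
v4: WRITE b=21  (b history now [(3, 4), (4, 21)])
v5: WRITE a=4  (a history now [(1, 0), (5, 4)])
v6: WRITE a=16  (a history now [(1, 0), (5, 4), (6, 16)])
READ c @v3: history=[] -> no version <= 3 -> NONE
READ a @v5: history=[(1, 0), (5, 4), (6, 16)] -> pick v5 -> 4
v7: WRITE a=55  (a history now [(1, 0), (5, 4), (6, 16), (7, 55)])
v8: WRITE c=7  (c history now [(8, 7)])
v9: WRITE d=43  (d history now [(2, 23), (9, 43)])
v10: WRITE c=57  (c history now [(8, 7), (10, 57)])
v11: WRITE c=27  (c history now [(8, 7), (10, 57), (11, 27)])
v12: WRITE c=20  (c history now [(8, 7), (10, 57), (11, 27), (12, 20)])
READ c @v6: history=[(8, 7), (10, 57), (11, 27), (12, 20)] -> no version <= 6 -> NONE
READ c @v1: history=[(8, 7), (10, 57), (11, 27), (12, 20)] -> no version <= 1 -> NONE
v13: WRITE c=2  (c history now [(8, 7), (10, 57), (11, 27), (12, 20), (13, 2)])
v14: WRITE b=10  (b history now [(3, 4), (4, 21), (14, 10)])
v15: WRITE a=0  (a history now [(1, 0), (5, 4), (6, 16), (7, 55), (15, 0)])
v16: WRITE a=30  (a history now [(1, 0), (5, 4), (6, 16), (7, 55), (15, 0), (16, 30)])
READ d @v13: history=[(2, 23), (9, 43)] -> pick v9 -> 43
v17: WRITE c=44  (c history now [(8, 7), (10, 57), (11, 27), (12, 20), (13, 2), (17, 44)])
Read results in order: ['0', '0', '0', 'NONE', '4', 'NONE', 'NONE', '43']
NONE count = 3

Answer: 3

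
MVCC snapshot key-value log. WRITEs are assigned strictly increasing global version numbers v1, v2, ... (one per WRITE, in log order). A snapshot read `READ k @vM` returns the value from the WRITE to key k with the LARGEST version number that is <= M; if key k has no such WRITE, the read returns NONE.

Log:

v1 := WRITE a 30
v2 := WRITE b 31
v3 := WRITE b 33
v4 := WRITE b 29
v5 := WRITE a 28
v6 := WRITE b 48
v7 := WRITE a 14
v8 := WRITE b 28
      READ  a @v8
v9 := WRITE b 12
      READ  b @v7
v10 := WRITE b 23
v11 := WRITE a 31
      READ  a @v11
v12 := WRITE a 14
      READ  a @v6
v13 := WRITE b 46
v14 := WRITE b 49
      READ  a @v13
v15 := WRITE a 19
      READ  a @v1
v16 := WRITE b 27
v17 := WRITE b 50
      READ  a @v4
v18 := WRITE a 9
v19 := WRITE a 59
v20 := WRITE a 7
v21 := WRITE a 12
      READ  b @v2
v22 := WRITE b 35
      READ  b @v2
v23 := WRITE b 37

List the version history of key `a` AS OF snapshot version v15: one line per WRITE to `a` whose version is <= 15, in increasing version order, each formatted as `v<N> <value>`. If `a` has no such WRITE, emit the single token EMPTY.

Answer: v1 30
v5 28
v7 14
v11 31
v12 14
v15 19

Derivation:
Scan writes for key=a with version <= 15:
  v1 WRITE a 30 -> keep
  v2 WRITE b 31 -> skip
  v3 WRITE b 33 -> skip
  v4 WRITE b 29 -> skip
  v5 WRITE a 28 -> keep
  v6 WRITE b 48 -> skip
  v7 WRITE a 14 -> keep
  v8 WRITE b 28 -> skip
  v9 WRITE b 12 -> skip
  v10 WRITE b 23 -> skip
  v11 WRITE a 31 -> keep
  v12 WRITE a 14 -> keep
  v13 WRITE b 46 -> skip
  v14 WRITE b 49 -> skip
  v15 WRITE a 19 -> keep
  v16 WRITE b 27 -> skip
  v17 WRITE b 50 -> skip
  v18 WRITE a 9 -> drop (> snap)
  v19 WRITE a 59 -> drop (> snap)
  v20 WRITE a 7 -> drop (> snap)
  v21 WRITE a 12 -> drop (> snap)
  v22 WRITE b 35 -> skip
  v23 WRITE b 37 -> skip
Collected: [(1, 30), (5, 28), (7, 14), (11, 31), (12, 14), (15, 19)]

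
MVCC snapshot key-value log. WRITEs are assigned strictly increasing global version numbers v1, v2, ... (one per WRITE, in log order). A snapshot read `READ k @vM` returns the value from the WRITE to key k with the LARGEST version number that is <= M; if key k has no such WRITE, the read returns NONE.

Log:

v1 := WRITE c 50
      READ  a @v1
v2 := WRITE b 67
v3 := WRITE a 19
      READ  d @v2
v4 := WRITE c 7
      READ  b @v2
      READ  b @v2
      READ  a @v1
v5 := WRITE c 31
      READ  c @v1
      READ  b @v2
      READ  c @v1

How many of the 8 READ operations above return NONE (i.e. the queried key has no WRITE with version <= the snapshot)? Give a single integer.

v1: WRITE c=50  (c history now [(1, 50)])
READ a @v1: history=[] -> no version <= 1 -> NONE
v2: WRITE b=67  (b history now [(2, 67)])
v3: WRITE a=19  (a history now [(3, 19)])
READ d @v2: history=[] -> no version <= 2 -> NONE
v4: WRITE c=7  (c history now [(1, 50), (4, 7)])
READ b @v2: history=[(2, 67)] -> pick v2 -> 67
READ b @v2: history=[(2, 67)] -> pick v2 -> 67
READ a @v1: history=[(3, 19)] -> no version <= 1 -> NONE
v5: WRITE c=31  (c history now [(1, 50), (4, 7), (5, 31)])
READ c @v1: history=[(1, 50), (4, 7), (5, 31)] -> pick v1 -> 50
READ b @v2: history=[(2, 67)] -> pick v2 -> 67
READ c @v1: history=[(1, 50), (4, 7), (5, 31)] -> pick v1 -> 50
Read results in order: ['NONE', 'NONE', '67', '67', 'NONE', '50', '67', '50']
NONE count = 3

Answer: 3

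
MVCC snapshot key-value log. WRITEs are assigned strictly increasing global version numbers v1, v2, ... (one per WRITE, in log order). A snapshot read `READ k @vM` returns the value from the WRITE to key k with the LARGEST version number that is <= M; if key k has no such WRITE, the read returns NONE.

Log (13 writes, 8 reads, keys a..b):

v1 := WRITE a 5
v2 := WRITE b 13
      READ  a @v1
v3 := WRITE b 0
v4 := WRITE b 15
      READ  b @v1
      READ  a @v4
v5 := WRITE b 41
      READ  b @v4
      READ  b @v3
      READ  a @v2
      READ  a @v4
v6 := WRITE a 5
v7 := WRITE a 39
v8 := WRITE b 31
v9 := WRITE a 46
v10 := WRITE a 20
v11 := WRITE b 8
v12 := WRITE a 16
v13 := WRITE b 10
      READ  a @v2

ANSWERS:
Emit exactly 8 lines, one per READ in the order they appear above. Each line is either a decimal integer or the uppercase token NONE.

v1: WRITE a=5  (a history now [(1, 5)])
v2: WRITE b=13  (b history now [(2, 13)])
READ a @v1: history=[(1, 5)] -> pick v1 -> 5
v3: WRITE b=0  (b history now [(2, 13), (3, 0)])
v4: WRITE b=15  (b history now [(2, 13), (3, 0), (4, 15)])
READ b @v1: history=[(2, 13), (3, 0), (4, 15)] -> no version <= 1 -> NONE
READ a @v4: history=[(1, 5)] -> pick v1 -> 5
v5: WRITE b=41  (b history now [(2, 13), (3, 0), (4, 15), (5, 41)])
READ b @v4: history=[(2, 13), (3, 0), (4, 15), (5, 41)] -> pick v4 -> 15
READ b @v3: history=[(2, 13), (3, 0), (4, 15), (5, 41)] -> pick v3 -> 0
READ a @v2: history=[(1, 5)] -> pick v1 -> 5
READ a @v4: history=[(1, 5)] -> pick v1 -> 5
v6: WRITE a=5  (a history now [(1, 5), (6, 5)])
v7: WRITE a=39  (a history now [(1, 5), (6, 5), (7, 39)])
v8: WRITE b=31  (b history now [(2, 13), (3, 0), (4, 15), (5, 41), (8, 31)])
v9: WRITE a=46  (a history now [(1, 5), (6, 5), (7, 39), (9, 46)])
v10: WRITE a=20  (a history now [(1, 5), (6, 5), (7, 39), (9, 46), (10, 20)])
v11: WRITE b=8  (b history now [(2, 13), (3, 0), (4, 15), (5, 41), (8, 31), (11, 8)])
v12: WRITE a=16  (a history now [(1, 5), (6, 5), (7, 39), (9, 46), (10, 20), (12, 16)])
v13: WRITE b=10  (b history now [(2, 13), (3, 0), (4, 15), (5, 41), (8, 31), (11, 8), (13, 10)])
READ a @v2: history=[(1, 5), (6, 5), (7, 39), (9, 46), (10, 20), (12, 16)] -> pick v1 -> 5

Answer: 5
NONE
5
15
0
5
5
5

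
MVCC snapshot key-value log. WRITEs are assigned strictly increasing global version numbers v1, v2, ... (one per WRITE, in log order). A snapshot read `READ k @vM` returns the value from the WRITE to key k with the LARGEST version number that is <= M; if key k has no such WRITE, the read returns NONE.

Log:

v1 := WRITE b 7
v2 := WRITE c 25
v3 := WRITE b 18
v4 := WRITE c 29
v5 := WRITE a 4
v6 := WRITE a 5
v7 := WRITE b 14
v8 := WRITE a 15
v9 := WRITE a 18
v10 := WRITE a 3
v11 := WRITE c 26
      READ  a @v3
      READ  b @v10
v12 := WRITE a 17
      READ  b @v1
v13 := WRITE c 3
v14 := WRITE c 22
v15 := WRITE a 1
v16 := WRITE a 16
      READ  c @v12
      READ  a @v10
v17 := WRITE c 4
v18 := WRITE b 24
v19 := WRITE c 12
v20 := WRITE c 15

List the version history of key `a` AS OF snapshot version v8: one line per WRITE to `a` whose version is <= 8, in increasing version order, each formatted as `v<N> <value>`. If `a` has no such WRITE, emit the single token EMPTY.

Scan writes for key=a with version <= 8:
  v1 WRITE b 7 -> skip
  v2 WRITE c 25 -> skip
  v3 WRITE b 18 -> skip
  v4 WRITE c 29 -> skip
  v5 WRITE a 4 -> keep
  v6 WRITE a 5 -> keep
  v7 WRITE b 14 -> skip
  v8 WRITE a 15 -> keep
  v9 WRITE a 18 -> drop (> snap)
  v10 WRITE a 3 -> drop (> snap)
  v11 WRITE c 26 -> skip
  v12 WRITE a 17 -> drop (> snap)
  v13 WRITE c 3 -> skip
  v14 WRITE c 22 -> skip
  v15 WRITE a 1 -> drop (> snap)
  v16 WRITE a 16 -> drop (> snap)
  v17 WRITE c 4 -> skip
  v18 WRITE b 24 -> skip
  v19 WRITE c 12 -> skip
  v20 WRITE c 15 -> skip
Collected: [(5, 4), (6, 5), (8, 15)]

Answer: v5 4
v6 5
v8 15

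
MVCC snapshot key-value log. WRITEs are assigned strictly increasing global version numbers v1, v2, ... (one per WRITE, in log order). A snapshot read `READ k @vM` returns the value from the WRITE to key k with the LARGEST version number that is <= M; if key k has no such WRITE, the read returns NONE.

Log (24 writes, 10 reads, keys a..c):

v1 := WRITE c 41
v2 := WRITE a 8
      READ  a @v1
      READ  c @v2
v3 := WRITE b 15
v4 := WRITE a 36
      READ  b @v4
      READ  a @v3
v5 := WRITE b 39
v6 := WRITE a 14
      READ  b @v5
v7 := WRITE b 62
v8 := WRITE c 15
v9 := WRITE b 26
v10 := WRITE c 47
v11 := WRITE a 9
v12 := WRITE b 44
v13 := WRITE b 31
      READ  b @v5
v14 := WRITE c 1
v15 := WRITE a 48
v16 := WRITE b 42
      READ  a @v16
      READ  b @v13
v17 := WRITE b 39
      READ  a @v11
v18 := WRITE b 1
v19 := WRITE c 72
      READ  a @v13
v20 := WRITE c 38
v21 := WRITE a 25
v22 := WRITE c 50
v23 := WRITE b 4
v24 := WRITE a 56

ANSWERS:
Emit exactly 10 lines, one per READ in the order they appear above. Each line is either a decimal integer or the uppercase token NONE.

Answer: NONE
41
15
8
39
39
48
31
9
9

Derivation:
v1: WRITE c=41  (c history now [(1, 41)])
v2: WRITE a=8  (a history now [(2, 8)])
READ a @v1: history=[(2, 8)] -> no version <= 1 -> NONE
READ c @v2: history=[(1, 41)] -> pick v1 -> 41
v3: WRITE b=15  (b history now [(3, 15)])
v4: WRITE a=36  (a history now [(2, 8), (4, 36)])
READ b @v4: history=[(3, 15)] -> pick v3 -> 15
READ a @v3: history=[(2, 8), (4, 36)] -> pick v2 -> 8
v5: WRITE b=39  (b history now [(3, 15), (5, 39)])
v6: WRITE a=14  (a history now [(2, 8), (4, 36), (6, 14)])
READ b @v5: history=[(3, 15), (5, 39)] -> pick v5 -> 39
v7: WRITE b=62  (b history now [(3, 15), (5, 39), (7, 62)])
v8: WRITE c=15  (c history now [(1, 41), (8, 15)])
v9: WRITE b=26  (b history now [(3, 15), (5, 39), (7, 62), (9, 26)])
v10: WRITE c=47  (c history now [(1, 41), (8, 15), (10, 47)])
v11: WRITE a=9  (a history now [(2, 8), (4, 36), (6, 14), (11, 9)])
v12: WRITE b=44  (b history now [(3, 15), (5, 39), (7, 62), (9, 26), (12, 44)])
v13: WRITE b=31  (b history now [(3, 15), (5, 39), (7, 62), (9, 26), (12, 44), (13, 31)])
READ b @v5: history=[(3, 15), (5, 39), (7, 62), (9, 26), (12, 44), (13, 31)] -> pick v5 -> 39
v14: WRITE c=1  (c history now [(1, 41), (8, 15), (10, 47), (14, 1)])
v15: WRITE a=48  (a history now [(2, 8), (4, 36), (6, 14), (11, 9), (15, 48)])
v16: WRITE b=42  (b history now [(3, 15), (5, 39), (7, 62), (9, 26), (12, 44), (13, 31), (16, 42)])
READ a @v16: history=[(2, 8), (4, 36), (6, 14), (11, 9), (15, 48)] -> pick v15 -> 48
READ b @v13: history=[(3, 15), (5, 39), (7, 62), (9, 26), (12, 44), (13, 31), (16, 42)] -> pick v13 -> 31
v17: WRITE b=39  (b history now [(3, 15), (5, 39), (7, 62), (9, 26), (12, 44), (13, 31), (16, 42), (17, 39)])
READ a @v11: history=[(2, 8), (4, 36), (6, 14), (11, 9), (15, 48)] -> pick v11 -> 9
v18: WRITE b=1  (b history now [(3, 15), (5, 39), (7, 62), (9, 26), (12, 44), (13, 31), (16, 42), (17, 39), (18, 1)])
v19: WRITE c=72  (c history now [(1, 41), (8, 15), (10, 47), (14, 1), (19, 72)])
READ a @v13: history=[(2, 8), (4, 36), (6, 14), (11, 9), (15, 48)] -> pick v11 -> 9
v20: WRITE c=38  (c history now [(1, 41), (8, 15), (10, 47), (14, 1), (19, 72), (20, 38)])
v21: WRITE a=25  (a history now [(2, 8), (4, 36), (6, 14), (11, 9), (15, 48), (21, 25)])
v22: WRITE c=50  (c history now [(1, 41), (8, 15), (10, 47), (14, 1), (19, 72), (20, 38), (22, 50)])
v23: WRITE b=4  (b history now [(3, 15), (5, 39), (7, 62), (9, 26), (12, 44), (13, 31), (16, 42), (17, 39), (18, 1), (23, 4)])
v24: WRITE a=56  (a history now [(2, 8), (4, 36), (6, 14), (11, 9), (15, 48), (21, 25), (24, 56)])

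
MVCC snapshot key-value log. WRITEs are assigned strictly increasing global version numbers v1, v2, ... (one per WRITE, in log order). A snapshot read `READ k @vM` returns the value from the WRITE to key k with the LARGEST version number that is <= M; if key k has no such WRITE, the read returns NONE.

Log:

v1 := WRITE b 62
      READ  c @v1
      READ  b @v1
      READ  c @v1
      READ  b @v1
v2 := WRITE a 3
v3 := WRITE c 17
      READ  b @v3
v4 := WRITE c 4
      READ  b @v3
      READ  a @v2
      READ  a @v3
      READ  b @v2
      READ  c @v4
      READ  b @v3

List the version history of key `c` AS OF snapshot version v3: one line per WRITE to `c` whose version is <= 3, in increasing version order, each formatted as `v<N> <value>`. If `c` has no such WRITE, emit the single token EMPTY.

Answer: v3 17

Derivation:
Scan writes for key=c with version <= 3:
  v1 WRITE b 62 -> skip
  v2 WRITE a 3 -> skip
  v3 WRITE c 17 -> keep
  v4 WRITE c 4 -> drop (> snap)
Collected: [(3, 17)]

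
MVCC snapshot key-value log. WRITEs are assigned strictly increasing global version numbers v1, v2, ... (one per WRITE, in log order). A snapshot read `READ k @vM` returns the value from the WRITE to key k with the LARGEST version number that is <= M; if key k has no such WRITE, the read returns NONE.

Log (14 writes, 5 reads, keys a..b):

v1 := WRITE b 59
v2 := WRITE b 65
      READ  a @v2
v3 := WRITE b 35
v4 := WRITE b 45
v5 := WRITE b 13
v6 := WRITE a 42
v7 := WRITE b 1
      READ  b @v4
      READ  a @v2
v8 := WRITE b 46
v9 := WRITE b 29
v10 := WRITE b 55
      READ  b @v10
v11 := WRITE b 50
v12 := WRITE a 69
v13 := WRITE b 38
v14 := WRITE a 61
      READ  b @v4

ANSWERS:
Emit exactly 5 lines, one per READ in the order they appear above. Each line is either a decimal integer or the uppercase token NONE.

v1: WRITE b=59  (b history now [(1, 59)])
v2: WRITE b=65  (b history now [(1, 59), (2, 65)])
READ a @v2: history=[] -> no version <= 2 -> NONE
v3: WRITE b=35  (b history now [(1, 59), (2, 65), (3, 35)])
v4: WRITE b=45  (b history now [(1, 59), (2, 65), (3, 35), (4, 45)])
v5: WRITE b=13  (b history now [(1, 59), (2, 65), (3, 35), (4, 45), (5, 13)])
v6: WRITE a=42  (a history now [(6, 42)])
v7: WRITE b=1  (b history now [(1, 59), (2, 65), (3, 35), (4, 45), (5, 13), (7, 1)])
READ b @v4: history=[(1, 59), (2, 65), (3, 35), (4, 45), (5, 13), (7, 1)] -> pick v4 -> 45
READ a @v2: history=[(6, 42)] -> no version <= 2 -> NONE
v8: WRITE b=46  (b history now [(1, 59), (2, 65), (3, 35), (4, 45), (5, 13), (7, 1), (8, 46)])
v9: WRITE b=29  (b history now [(1, 59), (2, 65), (3, 35), (4, 45), (5, 13), (7, 1), (8, 46), (9, 29)])
v10: WRITE b=55  (b history now [(1, 59), (2, 65), (3, 35), (4, 45), (5, 13), (7, 1), (8, 46), (9, 29), (10, 55)])
READ b @v10: history=[(1, 59), (2, 65), (3, 35), (4, 45), (5, 13), (7, 1), (8, 46), (9, 29), (10, 55)] -> pick v10 -> 55
v11: WRITE b=50  (b history now [(1, 59), (2, 65), (3, 35), (4, 45), (5, 13), (7, 1), (8, 46), (9, 29), (10, 55), (11, 50)])
v12: WRITE a=69  (a history now [(6, 42), (12, 69)])
v13: WRITE b=38  (b history now [(1, 59), (2, 65), (3, 35), (4, 45), (5, 13), (7, 1), (8, 46), (9, 29), (10, 55), (11, 50), (13, 38)])
v14: WRITE a=61  (a history now [(6, 42), (12, 69), (14, 61)])
READ b @v4: history=[(1, 59), (2, 65), (3, 35), (4, 45), (5, 13), (7, 1), (8, 46), (9, 29), (10, 55), (11, 50), (13, 38)] -> pick v4 -> 45

Answer: NONE
45
NONE
55
45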